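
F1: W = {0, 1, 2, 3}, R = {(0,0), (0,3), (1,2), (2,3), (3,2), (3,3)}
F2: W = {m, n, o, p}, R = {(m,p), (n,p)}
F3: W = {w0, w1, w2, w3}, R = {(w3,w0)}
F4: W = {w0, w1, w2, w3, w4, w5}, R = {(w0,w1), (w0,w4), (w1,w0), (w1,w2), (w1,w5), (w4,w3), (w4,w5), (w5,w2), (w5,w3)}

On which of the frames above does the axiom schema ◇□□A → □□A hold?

F2, F3

This is the axiom for a generalized confluence (Geach) condition; its first-order frame correspondent is ∀x ∀y ∀z ((xRy ∧ xR²z) → ∃w (yR²w ∧ z = w)).
F1: fails — 0R3, 0R²0 but no w with 3R²w and 0=w.
F2: ✓.
F3: ✓.
F4: fails — w0Rw1, w0R²w0 but no w with w1R²w and w0=w.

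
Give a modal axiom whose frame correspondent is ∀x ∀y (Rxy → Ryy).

The condition is shift-reflexivity. The T□ schema □(□q → q) defines it.
Suppose □(□q→q) is valid. Take Rxy and set V(q)={w : Ryw}. Then at y, □q holds; since □(□q→q) at x, □q→q at y, so q at y, i.e. Ryy.

□(□q → q)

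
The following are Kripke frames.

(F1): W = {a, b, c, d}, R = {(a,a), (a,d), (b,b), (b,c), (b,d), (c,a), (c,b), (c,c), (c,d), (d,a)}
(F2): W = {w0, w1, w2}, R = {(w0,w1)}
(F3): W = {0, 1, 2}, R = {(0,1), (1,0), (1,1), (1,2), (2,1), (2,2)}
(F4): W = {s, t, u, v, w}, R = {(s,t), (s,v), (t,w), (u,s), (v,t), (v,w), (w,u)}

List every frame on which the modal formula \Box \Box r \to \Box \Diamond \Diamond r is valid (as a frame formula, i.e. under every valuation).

(F1), (F3)

This is the axiom for a generalized confluence (Geach) condition; its first-order frame correspondent is \forall x \forall z (xRz \to \exists w (x R^2 w \wedge z R^2 w)).
(F1): satisfies the condition.
(F2): fails — w0Rw1 but no w with w0R²w and w1R²w.
(F3): satisfies the condition.
(F4): fails — sRt but no w* with sR²w* and tR²w*.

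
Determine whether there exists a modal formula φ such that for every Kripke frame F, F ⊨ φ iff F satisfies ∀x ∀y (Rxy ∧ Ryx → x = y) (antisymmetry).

Not modally definable

Any modally definable frame class is closed under surjective bounded morphisms.
The 4-cycle (worlds s,t,u,v with s→t→u→v→s) is antisymmetric. Sending even-indexed worlds to s and odd-indexed worlds to t is a surjective bounded morphism onto the two-world frame with s↔t, which is not antisymmetric.
So no modal formula (or set of formulas) defines exactly the antisymmetric frames.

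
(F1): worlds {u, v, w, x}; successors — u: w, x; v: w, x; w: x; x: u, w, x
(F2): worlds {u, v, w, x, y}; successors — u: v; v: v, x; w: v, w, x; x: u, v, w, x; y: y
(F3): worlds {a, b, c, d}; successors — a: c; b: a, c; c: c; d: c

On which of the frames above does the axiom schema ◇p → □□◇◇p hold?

Frame correspondent (Sahlqvist): ∀x ∀y ∀z ((xRy ∧ xR²z) → ∃w (y = w ∧ zR²w)) — i.e. a generalized confluence (Geach) condition.
(F1): satisfies the condition.
(F2): fails — wRw, wR²u but no t with w=t and uR²t.
(F3): fails — bRa, bR²c but no w with a=w and cR²w.
Valid on: (F1).

(F1)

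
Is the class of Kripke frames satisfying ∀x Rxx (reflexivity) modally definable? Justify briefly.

The condition is reflexivity. A defining modal formula is □r → r.
Suppose □r→r is valid. At any x set V(r)={w : Rxw}. Then □r holds at x, so r holds at x, i.e. Rxx.

Yes — defined by □r → r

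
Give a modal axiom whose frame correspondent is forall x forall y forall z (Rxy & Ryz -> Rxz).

□r → □□r

This is transitivity; the standard corresponding axiom is 4: □r → □□r.
Suppose □r→□□r is valid. Take Rxy, Ryz and set V(r)={w : Rxw}. Then □r at x, so □□r at x, so □r at y, so r at z, i.e. Rxz.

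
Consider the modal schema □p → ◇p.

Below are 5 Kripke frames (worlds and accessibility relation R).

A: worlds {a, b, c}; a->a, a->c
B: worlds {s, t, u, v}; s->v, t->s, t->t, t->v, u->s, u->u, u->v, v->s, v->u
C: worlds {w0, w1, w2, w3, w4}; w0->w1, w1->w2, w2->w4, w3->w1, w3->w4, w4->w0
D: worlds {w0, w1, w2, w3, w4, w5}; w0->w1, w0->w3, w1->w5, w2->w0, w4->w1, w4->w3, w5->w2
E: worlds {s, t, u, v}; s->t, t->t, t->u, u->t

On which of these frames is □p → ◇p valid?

B, C

Frame correspondent (Sahlqvist): ∀x ∃y Rxy — i.e. seriality.
A: fails — world b has no successor.
B: condition met.
C: condition met.
D: fails — world w3 has no successor.
E: fails — world v has no successor.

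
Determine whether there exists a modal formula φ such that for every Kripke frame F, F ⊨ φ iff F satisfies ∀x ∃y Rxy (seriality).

This is a Sahlqvist condition; the D axiom □q → ◇q defines it.
Suppose □q→◇q is valid. At any x set V(q)=W. Then □q at x, so ◇q at x, so x has a successor.

Yes — defined by □q → ◇q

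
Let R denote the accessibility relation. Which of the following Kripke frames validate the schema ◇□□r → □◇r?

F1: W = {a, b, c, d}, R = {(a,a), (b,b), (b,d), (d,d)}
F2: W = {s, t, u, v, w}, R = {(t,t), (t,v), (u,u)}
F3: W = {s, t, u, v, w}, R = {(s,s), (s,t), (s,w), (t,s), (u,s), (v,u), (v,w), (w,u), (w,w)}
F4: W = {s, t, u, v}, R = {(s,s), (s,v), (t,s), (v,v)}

F1, F3, F4

The schema corresponds to a generalized confluence (Geach) condition: ∀x ∀y ∀z ((xRy ∧ xRz) → ∃w (yR²w ∧ zRw)).
F1: condition met.
F2: fails — tRt, tRv but no w* with tR²w* and vRw*.
F3: condition met.
F4: condition met.
Valid on: F1, F3, F4.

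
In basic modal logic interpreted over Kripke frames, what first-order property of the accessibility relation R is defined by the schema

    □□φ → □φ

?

density

This is the C4 axiom.
It corresponds to density: ∀x ∀y (Rxy → ∃z (Rxz ∧ Rzy)).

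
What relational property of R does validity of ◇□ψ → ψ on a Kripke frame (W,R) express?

Replacing ψ by ¬ψ and contraposing gives the equivalent schema ψ → □◇ψ.
Suppose ψ→□◇ψ is valid. Take Rxy and set V(ψ)={x}. Then ψ at x, so □◇ψ at x, so ◇ψ at y, so some z with Ryz has ψ; z=x, i.e. Ryx.
Conversely, any frame satisfying ∀x ∀y (Rxy → Ryx) validates the schema.
Frame condition: ∀x ∀y (Rxy → Ryx).

symmetry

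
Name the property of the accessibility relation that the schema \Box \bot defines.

□⊥ is valid iff no world has any successor (otherwise □⊥ fails at any world with one).
The converse is a direct semantic check.
Frame condition: \forall x \forall y \neg Rxy.

Emptiness of R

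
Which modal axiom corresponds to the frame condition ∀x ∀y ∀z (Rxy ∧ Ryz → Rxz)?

□ψ → □□ψ

The condition is transitivity. The 4 schema □ψ → □□ψ defines it.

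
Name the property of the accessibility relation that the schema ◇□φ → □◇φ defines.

Convergence

Suppose ◇□φ→□◇φ is valid. Take Rxy, Rxz and set V(φ)={w : Ryw}. Then □φ at y so ◇□φ at x, so □◇φ at x, so ◇φ at z, giving w with Rzw and Ryw.
The converse is a direct semantic check.
So the correspondent is convergence.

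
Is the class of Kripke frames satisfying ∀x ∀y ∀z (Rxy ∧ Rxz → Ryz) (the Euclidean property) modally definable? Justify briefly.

Yes — defined by ◇q → □◇q

This is a Sahlqvist condition; the 5 axiom ◇q → □◇q defines it.
Suppose ◇q→□◇q is valid. Take Rxy, Rxz and set V(q)={y}. Then ◇q at x, so □◇q at x, so ◇q at z, so some w with Rzw has q; w=y, i.e. Rzy. By symmetry of the argument, Ryz.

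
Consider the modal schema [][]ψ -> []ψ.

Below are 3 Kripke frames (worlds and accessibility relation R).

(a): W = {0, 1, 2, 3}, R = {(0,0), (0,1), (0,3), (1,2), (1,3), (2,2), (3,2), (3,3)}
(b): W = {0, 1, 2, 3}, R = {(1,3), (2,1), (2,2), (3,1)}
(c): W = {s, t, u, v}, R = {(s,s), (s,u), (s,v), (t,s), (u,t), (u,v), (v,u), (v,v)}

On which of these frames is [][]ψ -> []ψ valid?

This is the axiom for density; its first-order frame correspondent is forall x forall y (Rxy -> exists z (Rxz & Rzy)).
(a): condition met.
(b): fails — R31 but no z with R3z and Rz1.
(c): fails — Rut but no z with Ruz and Rzt.

(a)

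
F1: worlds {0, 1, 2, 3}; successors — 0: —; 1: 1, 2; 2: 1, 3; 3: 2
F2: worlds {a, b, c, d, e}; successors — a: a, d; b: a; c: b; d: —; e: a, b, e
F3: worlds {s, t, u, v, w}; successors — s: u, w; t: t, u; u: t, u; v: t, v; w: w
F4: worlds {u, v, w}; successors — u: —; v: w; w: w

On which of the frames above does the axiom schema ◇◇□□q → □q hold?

F4

Frame correspondent (Sahlqvist): ∀x ∀y ∀z ((xR²y ∧ xRz) → ∃w (yR²w ∧ z = w)) — i.e. a generalized confluence (Geach) condition.
F1: fails — 1R²3, 1R2 but no w with 3R²w and 2=w.
F2: fails — aR²d, aRa but no w with dR²w and a=w.
F3: fails — sR²t, sRw but no w* with tR²w* and w=w*.
F4: ✓.
Valid on: F4.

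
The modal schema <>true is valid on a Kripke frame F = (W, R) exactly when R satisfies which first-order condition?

This is a form of the D axiom.
Its frame correspondent is seriality — forall x exists y Rxy.

seriality: forall x exists y Rxy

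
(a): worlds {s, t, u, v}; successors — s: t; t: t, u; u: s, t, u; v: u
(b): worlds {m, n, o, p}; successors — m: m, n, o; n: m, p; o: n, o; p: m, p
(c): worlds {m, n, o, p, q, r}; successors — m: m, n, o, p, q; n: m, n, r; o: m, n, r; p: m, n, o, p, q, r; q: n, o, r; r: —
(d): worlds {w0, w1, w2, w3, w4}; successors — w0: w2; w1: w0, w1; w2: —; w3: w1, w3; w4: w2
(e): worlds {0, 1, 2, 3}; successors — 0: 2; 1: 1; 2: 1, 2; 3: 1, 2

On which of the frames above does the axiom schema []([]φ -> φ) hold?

This is the axiom for shift-reflexivity; its first-order frame correspondent is forall x forall y (Rxy -> Ryy).
(a): fails — Rus but not Rss.
(b): fails — Ron but not Rnn.
(c): fails — Rpr but not Rrr.
(d): fails — Rw1w0 but not Rw0w0.
(e): ✓.
Valid on: (e).

(e)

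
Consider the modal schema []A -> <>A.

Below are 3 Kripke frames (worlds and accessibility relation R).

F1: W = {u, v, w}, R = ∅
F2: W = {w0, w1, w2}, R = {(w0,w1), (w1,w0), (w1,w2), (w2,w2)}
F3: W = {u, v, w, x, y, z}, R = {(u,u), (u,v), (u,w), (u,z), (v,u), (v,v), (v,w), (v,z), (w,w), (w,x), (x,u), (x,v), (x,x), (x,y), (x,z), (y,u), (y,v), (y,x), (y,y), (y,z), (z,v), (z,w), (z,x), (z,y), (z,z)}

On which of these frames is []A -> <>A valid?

The schema corresponds to seriality: forall x exists y Rxy.
F1: fails — world u has no successor.
F2: holds.
F3: holds.
Valid on: F2, F3.

F2, F3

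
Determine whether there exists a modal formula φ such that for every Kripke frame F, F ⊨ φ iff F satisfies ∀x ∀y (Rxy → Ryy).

This is a Sahlqvist condition; the T□ axiom □(□q → q) defines it.
Suppose □(□q→q) is valid. Take Rxy and set V(q)={w : Ryw}. Then at y, □q holds; since □(□q→q) at x, □q→q at y, so q at y, i.e. Ryy.

Yes — defined by □(□q → q)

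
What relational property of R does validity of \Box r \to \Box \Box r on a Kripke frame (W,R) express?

Suppose □r→□□r is valid. Take Rxy, Ryz and set V(r)={w : Rxw}. Then □r at x, so □□r at x, so □r at y, so r at z, i.e. Rxz.
Conversely, on a frame with transitivity the schema holds at every world under every valuation.
Frame condition: \forall x \forall y \forall z (Rxy \wedge Ryz \to Rxz).

Transitivity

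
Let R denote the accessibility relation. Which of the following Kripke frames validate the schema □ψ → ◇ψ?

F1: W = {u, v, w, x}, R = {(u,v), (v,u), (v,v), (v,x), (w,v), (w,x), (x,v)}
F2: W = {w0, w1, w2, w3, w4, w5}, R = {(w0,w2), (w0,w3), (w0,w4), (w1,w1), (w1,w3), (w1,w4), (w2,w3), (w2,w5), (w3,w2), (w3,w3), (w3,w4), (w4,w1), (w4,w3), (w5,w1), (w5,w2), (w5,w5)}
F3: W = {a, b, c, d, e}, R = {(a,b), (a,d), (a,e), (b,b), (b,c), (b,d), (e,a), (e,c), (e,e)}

F1, F2

The schema corresponds to seriality: ∀x ∃y Rxy.
F1: satisfies the condition.
F2: satisfies the condition.
F3: fails — world c has no successor.
Valid on: F1, F2.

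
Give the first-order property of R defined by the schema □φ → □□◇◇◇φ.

∀x ∀z (xR²z → ∃w (xRw ∧ zR³w))

This is a Sahlqvist (Geach-type) schema ◇^0□^1φ → □^2◇^3φ.
First-order correspondent: ∀x ∀z (xR²z → ∃w (xRw ∧ zR³w)).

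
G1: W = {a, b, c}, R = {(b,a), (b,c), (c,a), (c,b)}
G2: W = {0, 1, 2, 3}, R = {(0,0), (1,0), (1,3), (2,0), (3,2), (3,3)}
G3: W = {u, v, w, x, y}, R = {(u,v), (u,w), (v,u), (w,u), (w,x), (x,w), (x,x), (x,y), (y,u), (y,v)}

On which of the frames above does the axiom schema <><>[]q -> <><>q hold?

G2

Frame correspondent (Sahlqvist): forall x forall y (x R^2 y -> exists w (yRw & x R^2 w)) — i.e. a generalized confluence (Geach) condition.
G1: fails — bR²a but no w with aRw and bR²w.
G2: holds.
G3: fails — uR²u but no t with uRt and uR²t.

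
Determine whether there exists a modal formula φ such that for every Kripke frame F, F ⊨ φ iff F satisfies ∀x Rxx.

Definable; □p → p defines it

Yes: it is reflexivity, defined by the T schema □p → p.
Suppose □p→p is valid. At any x set V(p)={w : Rxw}. Then □p holds at x, so p holds at x, i.e. Rxx.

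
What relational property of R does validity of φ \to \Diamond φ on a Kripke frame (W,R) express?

This is frame-equivalent to □φ → φ (substitute ¬φ for φ and contrapose).
Suppose □φ→φ is valid. At any x set V(φ)={w : Rxw}. Then □φ holds at x, so φ holds at x, i.e. Rxx.

reflexivity: \forall x Rxx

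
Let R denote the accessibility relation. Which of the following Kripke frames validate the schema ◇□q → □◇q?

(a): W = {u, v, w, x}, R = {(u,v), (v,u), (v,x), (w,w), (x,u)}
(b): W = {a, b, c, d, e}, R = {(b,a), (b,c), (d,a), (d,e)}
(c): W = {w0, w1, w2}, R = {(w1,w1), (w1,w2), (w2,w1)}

This is the axiom for convergence; its first-order frame correspondent is ∀x ∀y ∀z (Rxy ∧ Rxz → ∃w (Ryw ∧ Rzw)).
(a): fails — Rvu and Rvx but u and x have no common successor.
(b): fails — Rba and Rba but a and a have no common successor.
(c): ✓.

(c)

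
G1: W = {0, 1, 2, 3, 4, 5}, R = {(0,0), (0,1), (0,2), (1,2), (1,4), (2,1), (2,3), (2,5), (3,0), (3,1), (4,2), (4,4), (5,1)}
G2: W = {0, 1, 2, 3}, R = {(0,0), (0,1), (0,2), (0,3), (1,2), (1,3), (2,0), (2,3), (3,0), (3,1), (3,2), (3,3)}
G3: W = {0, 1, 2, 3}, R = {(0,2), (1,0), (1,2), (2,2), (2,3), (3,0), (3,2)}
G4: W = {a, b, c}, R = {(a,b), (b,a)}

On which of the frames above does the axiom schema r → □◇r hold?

Frame correspondent (Sahlqvist): ∀x ∀y (Rxy → Ryx) — i.e. symmetry.
G1: fails — R02 but not R20.
G2: fails — R12 but not R21.
G3: fails — R10 but not R01.
G4: ✓.

G4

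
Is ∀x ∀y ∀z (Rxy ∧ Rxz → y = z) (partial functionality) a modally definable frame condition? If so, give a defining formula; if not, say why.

Yes, by ◇p → □p

This is a Sahlqvist condition; the CD axiom ◇p → □p defines it.
Suppose ◇p→□p is valid. Take Rxy, Rxz and set V(p)={y}. Then ◇p at x, so □p at x, so p at z, i.e. z=y.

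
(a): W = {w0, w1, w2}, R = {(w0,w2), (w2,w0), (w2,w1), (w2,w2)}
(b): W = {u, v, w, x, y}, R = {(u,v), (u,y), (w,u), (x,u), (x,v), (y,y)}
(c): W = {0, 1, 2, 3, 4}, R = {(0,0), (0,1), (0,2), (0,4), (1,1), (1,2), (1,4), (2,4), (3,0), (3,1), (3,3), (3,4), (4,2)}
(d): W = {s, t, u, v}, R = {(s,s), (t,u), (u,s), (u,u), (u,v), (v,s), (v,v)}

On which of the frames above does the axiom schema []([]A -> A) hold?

The schema corresponds to shift-reflexivity: forall x forall y (Rxy -> Ryy).
(a): fails — Rw2w0 but not Rw0w0.
(b): fails — Ruv but not Rvv.
(c): fails — R34 but not R44.
(d): holds.
Valid on: (d).

(d)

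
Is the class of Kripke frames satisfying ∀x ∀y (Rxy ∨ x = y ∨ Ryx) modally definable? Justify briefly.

Modal frame validity is preserved under disjoint unions.
Take 4 disjoint single-world reflexive frames: each is trivially connected, but their disjoint union has 4 worlds with no edge between distinct components, so it is not connected.
So no modal formula (or set of formulas) defines exactly the connected frames.

No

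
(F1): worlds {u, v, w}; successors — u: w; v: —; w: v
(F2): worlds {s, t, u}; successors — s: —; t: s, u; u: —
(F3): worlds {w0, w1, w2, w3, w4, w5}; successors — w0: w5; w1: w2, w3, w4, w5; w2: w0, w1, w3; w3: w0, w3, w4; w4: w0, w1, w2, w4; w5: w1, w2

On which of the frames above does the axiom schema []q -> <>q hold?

(F3)

Frame correspondent (Sahlqvist): forall x exists y Rxy — i.e. seriality.
(F1): fails — world v has no successor.
(F2): fails — world s has no successor.
(F3): ✓.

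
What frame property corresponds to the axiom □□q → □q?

Suppose □□q→□q is valid. Take Rxy and set V(q)={w : xR²w}. Then □□q at x, so □q at x, so q at y, i.e. ∃z(Rxz∧Rzy).
The converse is a direct semantic check.
Frame condition: ∀x ∀y (Rxy → ∃z (Rxz ∧ Rzy)).

density: ∀x ∀y (Rxy → ∃z (Rxz ∧ Rzy))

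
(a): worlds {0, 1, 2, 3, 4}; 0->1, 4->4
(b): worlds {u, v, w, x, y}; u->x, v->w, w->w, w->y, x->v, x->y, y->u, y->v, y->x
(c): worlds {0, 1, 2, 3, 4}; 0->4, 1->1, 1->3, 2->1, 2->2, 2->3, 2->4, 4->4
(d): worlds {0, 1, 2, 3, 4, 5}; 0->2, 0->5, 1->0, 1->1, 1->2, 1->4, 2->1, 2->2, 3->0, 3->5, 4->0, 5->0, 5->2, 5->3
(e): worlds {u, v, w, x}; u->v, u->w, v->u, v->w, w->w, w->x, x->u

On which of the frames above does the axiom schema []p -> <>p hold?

(b), (d), (e)

This is the axiom for seriality; its first-order frame correspondent is forall x exists y Rxy.
(a): fails — world 1 has no successor.
(b): condition met.
(c): fails — world 3 has no successor.
(d): condition met.
(e): condition met.
Valid on: (b), (d), (e).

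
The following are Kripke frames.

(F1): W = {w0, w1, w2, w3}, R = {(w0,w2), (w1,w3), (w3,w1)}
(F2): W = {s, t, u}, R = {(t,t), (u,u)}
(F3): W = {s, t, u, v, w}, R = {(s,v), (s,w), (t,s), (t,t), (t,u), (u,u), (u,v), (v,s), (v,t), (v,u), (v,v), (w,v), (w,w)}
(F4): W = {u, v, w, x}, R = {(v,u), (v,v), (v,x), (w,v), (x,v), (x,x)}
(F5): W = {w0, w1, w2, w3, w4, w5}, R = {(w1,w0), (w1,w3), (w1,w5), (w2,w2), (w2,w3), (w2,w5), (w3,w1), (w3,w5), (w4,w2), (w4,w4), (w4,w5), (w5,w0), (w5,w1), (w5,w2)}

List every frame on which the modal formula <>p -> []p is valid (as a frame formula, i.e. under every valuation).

This is the axiom for partial functionality; its first-order frame correspondent is forall x forall y forall z (Rxy & Rxz -> y = z).
(F1): condition met.
(F2): condition met.
(F3): fails — s sees both v and w.
(F4): fails — v sees both u and v.
(F5): fails — w1 sees both w0 and w3.

(F1), (F2)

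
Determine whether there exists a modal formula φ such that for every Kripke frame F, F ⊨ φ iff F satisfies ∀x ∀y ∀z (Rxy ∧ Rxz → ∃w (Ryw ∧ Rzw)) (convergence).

Definable; ◇□r → □◇r defines it

This is a Sahlqvist condition; the .2 axiom ◇□r → □◇r defines it.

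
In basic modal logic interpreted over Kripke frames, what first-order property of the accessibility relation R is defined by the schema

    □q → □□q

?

This is the 4 axiom.
Its frame correspondent is transitivity — ∀x ∀y ∀z (Rxy ∧ Ryz → Rxz).

transitivity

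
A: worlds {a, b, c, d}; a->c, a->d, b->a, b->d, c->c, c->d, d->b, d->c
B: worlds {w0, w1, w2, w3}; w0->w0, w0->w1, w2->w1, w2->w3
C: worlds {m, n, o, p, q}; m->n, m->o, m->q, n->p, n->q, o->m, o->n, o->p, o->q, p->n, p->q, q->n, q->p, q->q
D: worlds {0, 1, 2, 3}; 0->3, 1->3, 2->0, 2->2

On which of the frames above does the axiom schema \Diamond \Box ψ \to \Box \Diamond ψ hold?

A, C

Frame correspondent (Sahlqvist): \forall x \forall y \forall z (Rxy \wedge Rxz \to \exists w (Ryw \wedge Rzw)) — i.e. convergence.
A: satisfies the condition.
B: fails — Rw0w1 and Rw0w1 but w1 and w1 have no common successor.
C: satisfies the condition.
D: fails — R03 and R03 but 3 and 3 have no common successor.
Valid on: A, C.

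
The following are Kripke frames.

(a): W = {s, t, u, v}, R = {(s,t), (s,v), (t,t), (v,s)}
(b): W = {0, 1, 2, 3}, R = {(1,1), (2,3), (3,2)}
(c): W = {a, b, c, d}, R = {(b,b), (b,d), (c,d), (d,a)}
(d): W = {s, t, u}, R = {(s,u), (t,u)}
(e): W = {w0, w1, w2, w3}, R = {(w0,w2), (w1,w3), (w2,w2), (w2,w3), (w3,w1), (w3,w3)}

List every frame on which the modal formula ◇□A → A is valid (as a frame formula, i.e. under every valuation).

(b)

This is the axiom for symmetry; its first-order frame correspondent is ∀x ∀y (Rxy → Ryx).
(a): fails — Rst but not Rts.
(b): ✓.
(c): fails — Rbd but not Rdb.
(d): fails — Rsu but not Rus.
(e): fails — Rw0w2 but not Rw2w0.
Valid on: (b).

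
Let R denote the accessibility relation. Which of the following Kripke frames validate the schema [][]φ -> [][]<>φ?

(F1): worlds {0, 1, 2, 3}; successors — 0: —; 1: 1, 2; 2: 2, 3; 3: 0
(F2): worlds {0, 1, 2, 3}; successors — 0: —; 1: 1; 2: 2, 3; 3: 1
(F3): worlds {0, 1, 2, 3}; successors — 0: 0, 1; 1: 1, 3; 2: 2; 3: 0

This is the axiom for a generalized confluence (Geach) condition; its first-order frame correspondent is forall x forall z (x R^2 z -> exists w (x R^2 w & zRw)).
(F1): fails — 1R²3 but no w with 1R²w and 3Rw.
(F2): holds.
(F3): holds.
Valid on: (F2), (F3).

(F2), (F3)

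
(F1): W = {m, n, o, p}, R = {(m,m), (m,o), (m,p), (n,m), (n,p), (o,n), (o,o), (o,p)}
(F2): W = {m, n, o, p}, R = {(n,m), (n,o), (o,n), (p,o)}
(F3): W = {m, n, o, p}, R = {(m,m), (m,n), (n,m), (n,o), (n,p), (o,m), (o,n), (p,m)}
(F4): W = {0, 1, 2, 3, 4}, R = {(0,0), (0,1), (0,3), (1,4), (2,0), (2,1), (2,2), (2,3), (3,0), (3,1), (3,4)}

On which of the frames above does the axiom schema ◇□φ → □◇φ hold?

The schema corresponds to convergence: ∀x ∀y ∀z (Rxy ∧ Rxz → ∃w (Ryw ∧ Rzw)).
(F1): fails — Rmo and Rmp but o and p have no common successor.
(F2): fails — Rno and Rnm but o and m have no common successor.
(F3): satisfies the condition.
(F4): fails — R00 and R01 but 0 and 1 have no common successor.

(F3)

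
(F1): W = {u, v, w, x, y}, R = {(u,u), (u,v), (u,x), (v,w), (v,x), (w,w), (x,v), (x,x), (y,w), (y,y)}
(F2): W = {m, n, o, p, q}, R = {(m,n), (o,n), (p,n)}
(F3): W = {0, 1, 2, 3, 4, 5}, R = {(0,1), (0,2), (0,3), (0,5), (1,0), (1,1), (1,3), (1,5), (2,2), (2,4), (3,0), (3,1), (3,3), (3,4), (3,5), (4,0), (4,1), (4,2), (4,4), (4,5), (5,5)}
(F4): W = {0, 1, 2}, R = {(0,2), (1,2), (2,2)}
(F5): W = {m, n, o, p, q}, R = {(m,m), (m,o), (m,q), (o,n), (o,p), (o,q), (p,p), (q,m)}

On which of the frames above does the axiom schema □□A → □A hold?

(F1), (F3), (F4)

Frame correspondent (Sahlqvist): ∀x ∀y (Rxy → ∃z (Rxz ∧ Rzy)) — i.e. density.
(F1): holds.
(F2): fails — Ron but no z with Roz and Rzn.
(F3): holds.
(F4): holds.
(F5): fails — Ron but no z with Roz and Rzn.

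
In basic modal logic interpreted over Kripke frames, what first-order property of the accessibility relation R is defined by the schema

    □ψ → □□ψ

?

Suppose □ψ→□□ψ is valid. Take Rxy, Ryz and set V(ψ)={w : Rxw}. Then □ψ at x, so □□ψ at x, so □ψ at y, so ψ at z, i.e. Rxz.

transitivity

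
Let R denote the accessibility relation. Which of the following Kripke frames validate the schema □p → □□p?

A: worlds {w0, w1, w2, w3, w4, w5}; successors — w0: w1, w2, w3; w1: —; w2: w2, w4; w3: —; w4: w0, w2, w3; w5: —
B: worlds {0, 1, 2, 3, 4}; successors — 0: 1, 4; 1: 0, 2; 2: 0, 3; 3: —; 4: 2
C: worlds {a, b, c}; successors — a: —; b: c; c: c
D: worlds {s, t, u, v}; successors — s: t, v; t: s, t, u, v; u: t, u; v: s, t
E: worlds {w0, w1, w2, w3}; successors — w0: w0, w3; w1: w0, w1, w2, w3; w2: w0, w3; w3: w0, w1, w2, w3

C

This is the axiom for transitivity; its first-order frame correspondent is ∀x ∀y ∀z (Rxy ∧ Ryz → Rxz).
A: fails — Rw2w4 and Rw4w0 but not Rw2w0.
B: fails — R10 and R01 but not R11.
C: condition met.
D: fails — Rut and Rtv but not Ruv.
E: fails — Rw0w3 and Rw3w1 but not Rw0w1.
Valid on: C.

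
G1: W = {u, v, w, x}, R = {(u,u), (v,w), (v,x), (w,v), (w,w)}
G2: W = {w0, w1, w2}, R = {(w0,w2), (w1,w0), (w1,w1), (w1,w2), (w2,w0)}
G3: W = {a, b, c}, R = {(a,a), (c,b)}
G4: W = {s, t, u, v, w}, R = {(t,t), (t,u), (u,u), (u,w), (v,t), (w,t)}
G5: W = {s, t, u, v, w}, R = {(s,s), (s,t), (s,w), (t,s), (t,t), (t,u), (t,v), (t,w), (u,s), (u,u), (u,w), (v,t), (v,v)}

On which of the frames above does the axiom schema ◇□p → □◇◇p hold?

This is the axiom for a generalized confluence (Geach) condition; its first-order frame correspondent is ∀x ∀y ∀z ((xRy ∧ xRz) → ∃w (yRw ∧ zR²w)).
G1: fails — vRw, vRx but no t with wRt and xR²t.
G2: fails — w0Rw2, w0Rw2 but no w with w2Rw and w2R²w.
G3: fails — cRb, cRb but no w with bRw and bR²w.
G4: satisfies the condition.
G5: fails — sRs, sRw but no w* with sRw* and wR²w*.

G4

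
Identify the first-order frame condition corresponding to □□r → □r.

Suppose □□r→□r is valid. Take Rxy and set V(r)={w : xR²w}. Then □□r at x, so □r at x, so r at y, i.e. ∃z(Rxz∧Rzy).

density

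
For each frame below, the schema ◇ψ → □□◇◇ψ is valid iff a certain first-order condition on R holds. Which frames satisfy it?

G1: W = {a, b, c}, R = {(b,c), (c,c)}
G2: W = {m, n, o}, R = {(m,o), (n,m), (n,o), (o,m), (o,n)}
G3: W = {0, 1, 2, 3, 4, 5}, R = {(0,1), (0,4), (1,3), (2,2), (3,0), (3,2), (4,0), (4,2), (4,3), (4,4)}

This is the axiom for a generalized confluence (Geach) condition; its first-order frame correspondent is ∀x ∀y ∀z ((xRy ∧ xR²z) → ∃w (y = w ∧ zR²w)).
G1: ✓.
G2: fails — mRo, mR²m but no w with o=w and mR²w.
G3: fails — 0R1, 0R²0 but no w with 1=w and 0R²w.

G1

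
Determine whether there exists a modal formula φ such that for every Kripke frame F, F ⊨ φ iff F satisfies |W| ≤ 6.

If a class were modally definable it would be closed under disjoint unions (Goldblatt–Thomason).
Any modal formula valid on each of 7 disjoint one-world frames is valid on their disjoint union (validity is preserved under disjoint unions). Each one-world frame has |W|=1≤6, but the union has |W|=7.
So the class is not modally definable.

No — not modally definable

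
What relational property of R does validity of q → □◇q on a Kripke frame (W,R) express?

symmetry

This is the B axiom.
Its frame correspondent is symmetry — ∀x ∀y (Rxy → Ryx).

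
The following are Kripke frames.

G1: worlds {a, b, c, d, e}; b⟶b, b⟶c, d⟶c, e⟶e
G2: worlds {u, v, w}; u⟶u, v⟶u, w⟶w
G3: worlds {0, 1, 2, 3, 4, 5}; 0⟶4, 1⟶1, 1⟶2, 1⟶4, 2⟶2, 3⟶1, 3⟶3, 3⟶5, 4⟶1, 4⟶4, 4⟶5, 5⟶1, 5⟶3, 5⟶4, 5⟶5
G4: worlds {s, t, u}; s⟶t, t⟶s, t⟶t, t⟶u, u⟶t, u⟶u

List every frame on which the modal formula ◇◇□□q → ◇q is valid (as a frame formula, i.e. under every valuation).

The schema corresponds to a generalized confluence (Geach) condition: ∀x ∀y (xR²y → ∃w (yR²w ∧ xRw)).
G1: fails — bR²c but no w with cR²w and bRw.
G2: ✓.
G3: fails — 3R²2 but no w with 2R²w and 3Rw.
G4: ✓.
Valid on: G2, G4.

G2, G4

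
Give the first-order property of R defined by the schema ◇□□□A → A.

∀x ∀y (xRy → ∃w (yR³w ∧ x = w))

This is a Sahlqvist (Geach-type) schema ◇^1□^3A → □^0◇^0A.
First-order correspondent: ∀x ∀y (xRy → ∃w (yR³w ∧ x = w)).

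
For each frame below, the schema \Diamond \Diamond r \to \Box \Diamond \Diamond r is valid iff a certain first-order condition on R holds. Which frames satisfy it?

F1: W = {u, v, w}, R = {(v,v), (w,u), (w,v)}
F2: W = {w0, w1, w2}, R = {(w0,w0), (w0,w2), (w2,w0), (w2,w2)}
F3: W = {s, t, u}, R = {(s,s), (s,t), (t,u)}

The schema corresponds to a generalized confluence (Geach) condition: \forall x \forall y \forall z ((x R^2 y \wedge xRz) \to \exists w (y = w \wedge z R^2 w)).
F1: fails — wR²v, wRu but no t with v=t and uR²t.
F2: satisfies the condition.
F3: fails — sR²s, sRt but no w with s=w and tR²w.

F2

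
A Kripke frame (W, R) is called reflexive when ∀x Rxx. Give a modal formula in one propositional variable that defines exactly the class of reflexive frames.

□ψ → ψ

A defining formula is □ψ → ψ (the T axiom).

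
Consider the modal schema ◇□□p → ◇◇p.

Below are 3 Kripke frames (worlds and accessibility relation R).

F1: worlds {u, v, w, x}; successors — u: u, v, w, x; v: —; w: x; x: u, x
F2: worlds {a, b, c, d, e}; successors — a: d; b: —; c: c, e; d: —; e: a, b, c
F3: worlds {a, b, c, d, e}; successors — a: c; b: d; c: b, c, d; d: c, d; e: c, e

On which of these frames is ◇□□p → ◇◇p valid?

Frame correspondent (Sahlqvist): ∀x ∀y (xRy → ∃w (yR²w ∧ xR²w)) — i.e. a generalized confluence (Geach) condition.
F1: fails — uRv but no t with vR²t and uR²t.
F2: fails — aRd but no w with dR²w and aR²w.
F3: condition met.
Valid on: F3.

F3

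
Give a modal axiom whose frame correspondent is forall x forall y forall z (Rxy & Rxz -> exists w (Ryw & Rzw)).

This is convergence; the standard corresponding axiom is .2: ◇□s → □◇s.

◇□s → □◇s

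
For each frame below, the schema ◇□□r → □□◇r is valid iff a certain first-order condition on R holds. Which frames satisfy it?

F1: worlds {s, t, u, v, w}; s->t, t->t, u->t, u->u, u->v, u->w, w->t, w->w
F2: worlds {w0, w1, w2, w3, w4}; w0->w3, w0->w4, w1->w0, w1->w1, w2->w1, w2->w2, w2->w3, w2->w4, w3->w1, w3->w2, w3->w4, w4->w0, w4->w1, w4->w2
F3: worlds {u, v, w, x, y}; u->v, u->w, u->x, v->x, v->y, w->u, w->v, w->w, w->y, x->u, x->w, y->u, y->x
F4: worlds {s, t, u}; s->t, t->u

F2, F3

This is the axiom for a generalized confluence (Geach) condition; its first-order frame correspondent is ∀x ∀y ∀z ((xRy ∧ xR²z) → ∃w (yR²w ∧ zRw)).
F1: fails — uRt, uR²v but no w* with tR²w* and vRw*.
F2: satisfies the condition.
F3: satisfies the condition.
F4: fails — sRt, sR²u but no w with tR²w and uRw.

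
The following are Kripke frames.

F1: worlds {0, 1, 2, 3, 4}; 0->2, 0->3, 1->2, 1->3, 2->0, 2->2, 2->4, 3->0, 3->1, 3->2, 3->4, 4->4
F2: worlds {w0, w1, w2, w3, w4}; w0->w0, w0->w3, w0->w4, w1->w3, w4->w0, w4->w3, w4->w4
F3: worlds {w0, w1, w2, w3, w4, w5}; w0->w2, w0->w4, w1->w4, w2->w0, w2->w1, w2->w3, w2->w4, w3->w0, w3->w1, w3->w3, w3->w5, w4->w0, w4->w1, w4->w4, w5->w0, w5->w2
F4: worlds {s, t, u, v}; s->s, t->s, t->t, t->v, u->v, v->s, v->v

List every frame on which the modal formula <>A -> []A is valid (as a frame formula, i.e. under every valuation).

none

This is the axiom for partial functionality; its first-order frame correspondent is forall x forall y forall z (Rxy & Rxz -> y = z).
F1: fails — 0 sees both 2 and 3.
F2: fails — w0 sees both w0 and w3.
F3: fails — w0 sees both w2 and w4.
F4: fails — t sees both s and t.
Valid on no frame.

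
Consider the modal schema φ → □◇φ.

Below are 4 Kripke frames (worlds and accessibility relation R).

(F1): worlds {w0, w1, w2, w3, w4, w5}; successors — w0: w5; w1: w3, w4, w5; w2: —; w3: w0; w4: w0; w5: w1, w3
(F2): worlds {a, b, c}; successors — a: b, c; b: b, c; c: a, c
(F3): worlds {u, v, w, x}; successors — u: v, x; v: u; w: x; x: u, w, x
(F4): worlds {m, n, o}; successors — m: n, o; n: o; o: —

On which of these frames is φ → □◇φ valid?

(F3)

This is the axiom for symmetry; its first-order frame correspondent is ∀x ∀y (Rxy → Ryx).
(F1): fails — Rw1w3 but not Rw3w1.
(F2): fails — Rbc but not Rcb.
(F3): condition met.
(F4): fails — Rno but not Ron.
Valid on: (F3).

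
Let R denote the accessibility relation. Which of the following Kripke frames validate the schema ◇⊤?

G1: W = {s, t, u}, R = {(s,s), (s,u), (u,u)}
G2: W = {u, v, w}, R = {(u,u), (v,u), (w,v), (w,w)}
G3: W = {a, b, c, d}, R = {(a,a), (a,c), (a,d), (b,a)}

G2

Frame correspondent (Sahlqvist): ∀x ∃y Rxy — i.e. seriality.
G1: fails — world t has no successor.
G2: ✓.
G3: fails — world c has no successor.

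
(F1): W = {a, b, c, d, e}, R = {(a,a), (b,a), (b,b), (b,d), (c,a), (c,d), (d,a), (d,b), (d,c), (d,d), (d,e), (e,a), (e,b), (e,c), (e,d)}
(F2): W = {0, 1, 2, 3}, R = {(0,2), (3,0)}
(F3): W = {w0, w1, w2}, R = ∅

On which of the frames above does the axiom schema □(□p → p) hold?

Frame correspondent (Sahlqvist): ∀x ∀y (Rxy → Ryy) — i.e. shift-reflexivity.
(F1): fails — Rdc but not Rcc.
(F2): fails — R30 but not R00.
(F3): holds.
Valid on: (F3).

(F3)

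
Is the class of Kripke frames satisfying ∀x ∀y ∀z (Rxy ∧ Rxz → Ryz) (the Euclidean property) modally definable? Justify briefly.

Yes: it is the Euclidean property, defined by the 5 schema ◇r → □◇r.
Suppose ◇r→□◇r is valid. Take Rxy, Rxz and set V(r)={y}. Then ◇r at x, so □◇r at x, so ◇r at z, so some w with Rzw has r; w=y, i.e. Rzy. By symmetry of the argument, Ryz.

Definable; ◇r → □◇r defines it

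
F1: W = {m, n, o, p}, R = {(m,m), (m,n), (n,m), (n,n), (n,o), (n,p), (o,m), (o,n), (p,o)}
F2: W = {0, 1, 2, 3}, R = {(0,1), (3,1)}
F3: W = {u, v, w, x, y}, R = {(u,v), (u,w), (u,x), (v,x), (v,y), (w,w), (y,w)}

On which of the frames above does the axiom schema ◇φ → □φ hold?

The schema corresponds to partial functionality: ∀x ∀y ∀z (Rxy ∧ Rxz → y = z).
F1: fails — m sees both m and n.
F2: satisfies the condition.
F3: fails — u sees both v and w.
Valid on: F2.

F2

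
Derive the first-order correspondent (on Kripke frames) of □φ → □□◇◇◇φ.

This is a Sahlqvist (Geach-type) schema ◇^0□^1φ → □^2◇^3φ.
First-order correspondent: ∀x ∀z (xR²z → ∃w (xRw ∧ zR³w)).

∀x ∀z (xR²z → ∃w (xRw ∧ zR³w))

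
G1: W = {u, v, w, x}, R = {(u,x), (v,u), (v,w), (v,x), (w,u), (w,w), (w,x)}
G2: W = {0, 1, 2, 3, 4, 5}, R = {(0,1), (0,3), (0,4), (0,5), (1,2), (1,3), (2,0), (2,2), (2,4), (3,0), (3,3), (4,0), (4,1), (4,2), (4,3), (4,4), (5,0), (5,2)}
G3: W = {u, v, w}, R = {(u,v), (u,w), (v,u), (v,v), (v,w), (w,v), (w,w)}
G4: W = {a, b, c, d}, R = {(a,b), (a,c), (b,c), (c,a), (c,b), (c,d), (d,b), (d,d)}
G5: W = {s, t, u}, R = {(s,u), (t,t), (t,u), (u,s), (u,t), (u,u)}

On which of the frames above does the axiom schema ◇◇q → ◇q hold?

The schema corresponds to transitivity: ∀x ∀y ∀z (Rxy ∧ Ryz → Rxz).
G1: ✓.
G2: fails — R12 and R20 but not R10.
G3: fails — Ruv and Rvu but not Ruu.
G4: fails — Rbc and Rcd but not Rbd.
G5: fails — Rtu and Rus but not Rts.
Valid on: G1.

G1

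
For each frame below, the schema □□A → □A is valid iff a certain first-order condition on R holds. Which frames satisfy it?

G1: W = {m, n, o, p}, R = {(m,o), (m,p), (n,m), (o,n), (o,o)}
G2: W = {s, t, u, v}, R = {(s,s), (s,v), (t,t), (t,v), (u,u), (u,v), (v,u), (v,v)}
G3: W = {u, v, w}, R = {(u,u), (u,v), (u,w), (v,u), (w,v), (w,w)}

The schema corresponds to density: ∀x ∀y (Rxy → ∃z (Rxz ∧ Rzy)).
G1: fails — Rnm but no z with Rnz and Rzm.
G2: ✓.
G3: ✓.
Valid on: G2, G3.

G2, G3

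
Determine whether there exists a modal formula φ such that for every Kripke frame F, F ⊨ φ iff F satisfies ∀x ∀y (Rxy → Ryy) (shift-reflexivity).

The condition is shift-reflexivity. A defining modal formula is □(□r → r).
Suppose □(□r→r) is valid. Take Rxy and set V(r)={w : Ryw}. Then at y, □r holds; since □(□r→r) at x, □r→r at y, so r at y, i.e. Ryy.

Yes, by □(□r → r)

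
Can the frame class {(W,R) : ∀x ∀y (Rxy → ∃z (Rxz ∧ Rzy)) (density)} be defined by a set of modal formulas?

Yes — defined by □□r → □r

The condition is density. A defining modal formula is □□r → □r.
Suppose □□r→□r is valid. Take Rxy and set V(r)={w : xR²w}. Then □□r at x, so □r at x, so r at y, i.e. ∃z(Rxz∧Rzy).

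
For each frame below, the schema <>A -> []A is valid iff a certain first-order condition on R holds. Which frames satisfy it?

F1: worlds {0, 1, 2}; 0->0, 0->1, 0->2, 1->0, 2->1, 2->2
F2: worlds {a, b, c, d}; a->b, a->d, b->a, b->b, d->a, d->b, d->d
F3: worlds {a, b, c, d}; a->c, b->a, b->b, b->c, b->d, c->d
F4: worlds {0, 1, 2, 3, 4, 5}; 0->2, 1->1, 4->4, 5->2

F4

The schema corresponds to partial functionality: forall x forall y forall z (Rxy & Rxz -> y = z).
F1: fails — 0 sees both 0 and 1.
F2: fails — a sees both b and d.
F3: fails — b sees both a and b.
F4: ✓.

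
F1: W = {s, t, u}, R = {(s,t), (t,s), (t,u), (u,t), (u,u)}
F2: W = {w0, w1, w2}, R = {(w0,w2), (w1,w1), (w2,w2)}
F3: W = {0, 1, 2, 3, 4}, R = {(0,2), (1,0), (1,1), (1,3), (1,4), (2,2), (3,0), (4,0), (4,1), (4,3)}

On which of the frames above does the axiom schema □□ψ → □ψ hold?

F2

Frame correspondent (Sahlqvist): ∀x ∀y (Rxy → ∃z (Rxz ∧ Rzy)) — i.e. density.
F1: fails — Rts but no z with Rtz and Rzs.
F2: condition met.
F3: fails — R30 but no z with R3z and Rz0.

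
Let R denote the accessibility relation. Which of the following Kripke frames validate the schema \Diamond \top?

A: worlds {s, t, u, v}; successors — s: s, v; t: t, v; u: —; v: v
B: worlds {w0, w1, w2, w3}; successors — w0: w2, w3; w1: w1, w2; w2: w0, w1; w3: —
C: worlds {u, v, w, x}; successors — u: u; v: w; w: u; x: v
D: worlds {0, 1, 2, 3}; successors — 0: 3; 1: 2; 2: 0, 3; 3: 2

This is the axiom for seriality; its first-order frame correspondent is \forall x \exists y Rxy.
A: fails — world u has no successor.
B: fails — world w3 has no successor.
C: satisfies the condition.
D: satisfies the condition.

C, D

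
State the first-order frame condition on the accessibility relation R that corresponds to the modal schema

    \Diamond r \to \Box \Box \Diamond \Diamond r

This is a Sahlqvist (Geach-type) schema ◇^1□^0r → □^2◇^2r.
Minimal-valuation argument: fix x; take any y with xR^1y and any z with xR^2z. Set V(r) to the set of worlds R-reachable from y in exactly 0 steps. Then □^0r holds at y, so the antecedent holds at x; validity forces ◇^2r at z, giving a w with zR^2w and yR^0w.
First-order correspondent: \forall x \forall y \forall z ((xRy \wedge x R^2 z) \to \exists w (y = w \wedge z R^2 w)).

\forall x \forall y \forall z ((xRy \wedge x R^2 z) \to \exists w (y = w \wedge z R^2 w))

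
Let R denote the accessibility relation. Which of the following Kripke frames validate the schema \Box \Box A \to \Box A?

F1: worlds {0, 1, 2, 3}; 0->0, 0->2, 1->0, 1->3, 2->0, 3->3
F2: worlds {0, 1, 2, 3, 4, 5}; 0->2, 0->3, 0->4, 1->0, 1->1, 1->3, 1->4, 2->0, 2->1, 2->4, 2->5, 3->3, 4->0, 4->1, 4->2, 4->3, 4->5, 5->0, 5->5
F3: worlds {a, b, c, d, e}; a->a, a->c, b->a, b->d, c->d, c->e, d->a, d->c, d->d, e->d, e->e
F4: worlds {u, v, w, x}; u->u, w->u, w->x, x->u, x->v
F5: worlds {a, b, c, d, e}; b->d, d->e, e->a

F1, F2, F3

The schema corresponds to density: \forall x \forall y (Rxy \to \exists z (Rxz \wedge Rzy)).
F1: holds.
F2: holds.
F3: holds.
F4: fails — Rwx but no z with Rwz and Rzx.
F5: fails — Rde but no z with Rdz and Rze.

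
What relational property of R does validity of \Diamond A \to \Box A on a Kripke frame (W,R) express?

Partial functionality

This is the CD axiom.
It corresponds to partial functionality: \forall x \forall y \forall z (Rxy \wedge Rxz \to y = z).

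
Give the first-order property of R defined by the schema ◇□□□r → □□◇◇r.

∀x ∀y ∀z ((xRy ∧ xR²z) → ∃w (yR³w ∧ zR²w))

This is a Sahlqvist (Geach-type) schema ◇^1□^3r → □^2◇^2r.
Minimal-valuation argument: fix x; take any y with xR^1y and any z with xR^2z. Set V(r) to the set of worlds R-reachable from y in exactly 3 steps. Then □^3r holds at y, so the antecedent holds at x; validity forces ◇^2r at z, giving a w with zR^2w and yR^3w.
First-order correspondent: ∀x ∀y ∀z ((xRy ∧ xR²z) → ∃w (yR³w ∧ zR²w)).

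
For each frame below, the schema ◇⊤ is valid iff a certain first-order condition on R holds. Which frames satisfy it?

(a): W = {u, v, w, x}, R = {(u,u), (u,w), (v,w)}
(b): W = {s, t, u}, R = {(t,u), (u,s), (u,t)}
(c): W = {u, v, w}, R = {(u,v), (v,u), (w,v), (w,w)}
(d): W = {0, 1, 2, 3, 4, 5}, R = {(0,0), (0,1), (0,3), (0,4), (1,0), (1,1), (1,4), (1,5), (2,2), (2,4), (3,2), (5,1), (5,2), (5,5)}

This is the axiom for seriality; its first-order frame correspondent is ∀x ∃y Rxy.
(a): fails — world w has no successor.
(b): fails — world s has no successor.
(c): satisfies the condition.
(d): fails — world 4 has no successor.
Valid on: (c).

(c)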